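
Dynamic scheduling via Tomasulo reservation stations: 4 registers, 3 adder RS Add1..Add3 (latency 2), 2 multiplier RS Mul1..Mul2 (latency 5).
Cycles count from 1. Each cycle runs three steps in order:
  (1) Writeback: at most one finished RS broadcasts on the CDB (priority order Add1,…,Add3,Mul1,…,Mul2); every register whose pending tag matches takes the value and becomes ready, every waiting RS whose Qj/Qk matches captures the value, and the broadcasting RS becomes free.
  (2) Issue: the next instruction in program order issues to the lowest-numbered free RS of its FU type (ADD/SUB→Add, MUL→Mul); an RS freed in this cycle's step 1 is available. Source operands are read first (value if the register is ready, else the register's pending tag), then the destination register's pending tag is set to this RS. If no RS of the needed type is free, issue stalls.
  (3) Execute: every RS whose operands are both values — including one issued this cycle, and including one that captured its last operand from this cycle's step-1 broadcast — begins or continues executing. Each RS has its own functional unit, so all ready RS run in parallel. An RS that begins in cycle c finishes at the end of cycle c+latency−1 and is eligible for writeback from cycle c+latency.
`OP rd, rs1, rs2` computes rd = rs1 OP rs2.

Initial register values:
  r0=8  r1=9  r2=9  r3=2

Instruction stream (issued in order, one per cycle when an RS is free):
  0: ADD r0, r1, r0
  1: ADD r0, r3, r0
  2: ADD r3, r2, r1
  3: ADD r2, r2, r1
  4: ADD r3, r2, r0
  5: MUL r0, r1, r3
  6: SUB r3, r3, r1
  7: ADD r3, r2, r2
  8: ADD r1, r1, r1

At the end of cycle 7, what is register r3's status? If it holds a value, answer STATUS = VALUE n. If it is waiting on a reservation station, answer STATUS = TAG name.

STATUS = TAG Add2

  c1: issue ADD r0<-Add1  regs: r0:Add1,r1:9,r2:9,r3:2
  c2: issue ADD r0<-Add2  regs: r0:Add2,r1:9,r2:9,r3:2
  c3: CDB Add1=17; issue ADD r3<-Add1  regs: r0:Add2,r1:9,r2:9,r3:Add1
  c4: issue ADD r2<-Add3  regs: r0:Add2,r1:9,r2:Add3,r3:Add1
  c5: CDB Add1=18; issue ADD r3<-Add1  regs: r0:Add2,r1:9,r2:Add3,r3:Add1
  c6: CDB Add2=19; issue MUL r0<-Mul1  regs: r0:Mul1,r1:9,r2:Add3,r3:Add1
  c7: CDB Add3=18; issue SUB r3<-Add2  regs: r0:Mul1,r1:9,r2:18,r3:Add2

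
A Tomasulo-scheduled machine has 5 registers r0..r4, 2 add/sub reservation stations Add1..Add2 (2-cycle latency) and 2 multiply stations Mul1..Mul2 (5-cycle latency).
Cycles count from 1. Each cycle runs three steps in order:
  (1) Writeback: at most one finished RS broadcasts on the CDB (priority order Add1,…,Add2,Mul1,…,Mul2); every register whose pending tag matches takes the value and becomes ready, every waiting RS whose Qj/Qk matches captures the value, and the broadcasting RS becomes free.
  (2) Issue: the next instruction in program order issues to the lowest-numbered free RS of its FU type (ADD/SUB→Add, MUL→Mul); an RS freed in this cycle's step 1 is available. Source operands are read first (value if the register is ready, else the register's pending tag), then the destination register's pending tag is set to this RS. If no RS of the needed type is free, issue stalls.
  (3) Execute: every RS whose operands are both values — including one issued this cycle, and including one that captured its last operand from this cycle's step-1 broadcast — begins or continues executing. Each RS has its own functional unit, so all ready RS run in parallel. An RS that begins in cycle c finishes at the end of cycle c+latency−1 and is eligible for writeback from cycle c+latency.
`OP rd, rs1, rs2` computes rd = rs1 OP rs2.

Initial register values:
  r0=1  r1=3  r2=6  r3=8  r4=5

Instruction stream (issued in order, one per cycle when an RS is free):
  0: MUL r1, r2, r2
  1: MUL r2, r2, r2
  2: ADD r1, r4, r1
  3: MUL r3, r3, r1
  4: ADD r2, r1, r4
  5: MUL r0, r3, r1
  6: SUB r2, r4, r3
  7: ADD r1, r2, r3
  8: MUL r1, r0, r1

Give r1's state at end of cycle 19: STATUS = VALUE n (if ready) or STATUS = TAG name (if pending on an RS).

STATUS = TAG Mul1

c1: issue MUL r1<-Mul1 | r0:1,r1:Mul1,r2:6,r3:8,r4:5
c2: issue MUL r2<-Mul2 | r0:1,r1:Mul1,r2:Mul2,r3:8,r4:5
c3: issue ADD r1<-Add1 | r0:1,r1:Add1,r2:Mul2,r3:8,r4:5
c4: stall | r0:1,r1:Add1,r2:Mul2,r3:8,r4:5
c5: stall | r0:1,r1:Add1,r2:Mul2,r3:8,r4:5
c6: CDB Mul1=36; issue MUL r3<-Mul1 | r0:1,r1:Add1,r2:Mul2,r3:Mul1,r4:5
c7: CDB Mul2=36; issue ADD r2<-Add2 | r0:1,r1:Add1,r2:Add2,r3:Mul1,r4:5
c8: CDB Add1=41; issue MUL r0<-Mul2 | r0:Mul2,r1:41,r2:Add2,r3:Mul1,r4:5
c9: issue SUB r2<-Add1 | r0:Mul2,r1:41,r2:Add1,r3:Mul1,r4:5
c10: CDB Add2=46; issue ADD r1<-Add2 | r0:Mul2,r1:Add2,r2:Add1,r3:Mul1,r4:5
c11: stall | r0:Mul2,r1:Add2,r2:Add1,r3:Mul1,r4:5
c12: stall | r0:Mul2,r1:Add2,r2:Add1,r3:Mul1,r4:5
c13: CDB Mul1=328; issue MUL r1<-Mul1 | r0:Mul2,r1:Mul1,r2:Add1,r3:328,r4:5
c14: - | r0:Mul2,r1:Mul1,r2:Add1,r3:328,r4:5
c15: CDB Add1=-323 | r0:Mul2,r1:Mul1,r2:-323,r3:328,r4:5
c16: - | r0:Mul2,r1:Mul1,r2:-323,r3:328,r4:5
c17: CDB Add2=5 | r0:Mul2,r1:Mul1,r2:-323,r3:328,r4:5
c18: CDB Mul2=13448 | r0:13448,r1:Mul1,r2:-323,r3:328,r4:5
c19: - | r0:13448,r1:Mul1,r2:-323,r3:328,r4:5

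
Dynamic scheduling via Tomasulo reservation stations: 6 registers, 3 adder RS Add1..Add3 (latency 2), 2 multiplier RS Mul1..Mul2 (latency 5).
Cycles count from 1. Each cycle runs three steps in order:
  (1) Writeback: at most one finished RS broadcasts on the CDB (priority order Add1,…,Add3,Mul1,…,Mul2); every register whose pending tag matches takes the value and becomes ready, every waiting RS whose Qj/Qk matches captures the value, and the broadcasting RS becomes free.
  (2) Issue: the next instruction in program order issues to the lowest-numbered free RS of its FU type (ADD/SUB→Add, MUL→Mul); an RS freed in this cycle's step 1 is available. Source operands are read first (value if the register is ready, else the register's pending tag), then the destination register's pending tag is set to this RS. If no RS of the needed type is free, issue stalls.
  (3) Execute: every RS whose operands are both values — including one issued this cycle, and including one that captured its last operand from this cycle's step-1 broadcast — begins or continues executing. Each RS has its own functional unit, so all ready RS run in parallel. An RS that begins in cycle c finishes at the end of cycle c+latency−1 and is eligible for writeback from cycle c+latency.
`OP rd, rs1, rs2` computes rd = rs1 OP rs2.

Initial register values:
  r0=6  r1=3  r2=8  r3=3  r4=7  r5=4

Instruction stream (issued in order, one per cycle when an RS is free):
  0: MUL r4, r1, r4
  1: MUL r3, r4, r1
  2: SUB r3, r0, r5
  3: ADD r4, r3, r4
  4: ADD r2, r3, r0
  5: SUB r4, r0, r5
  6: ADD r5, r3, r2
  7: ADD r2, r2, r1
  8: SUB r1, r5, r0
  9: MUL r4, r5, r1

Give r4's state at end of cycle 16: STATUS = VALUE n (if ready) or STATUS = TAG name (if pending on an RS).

  c1: issue MUL r4<-Mul1  regs: r0:6,r1:3,r2:8,r3:3,r4:Mul1,r5:4
  c2: issue MUL r3<-Mul2  regs: r0:6,r1:3,r2:8,r3:Mul2,r4:Mul1,r5:4
  c3: issue SUB r3<-Add1  regs: r0:6,r1:3,r2:8,r3:Add1,r4:Mul1,r5:4
  c4: issue ADD r4<-Add2  regs: r0:6,r1:3,r2:8,r3:Add1,r4:Add2,r5:4
  c5: CDB Add1=2; issue ADD r2<-Add1  regs: r0:6,r1:3,r2:Add1,r3:2,r4:Add2,r5:4
  c6: CDB Mul1=21; issue SUB r4<-Add3  regs: r0:6,r1:3,r2:Add1,r3:2,r4:Add3,r5:4
  c7: CDB Add1=8; issue ADD r5<-Add1  regs: r0:6,r1:3,r2:8,r3:2,r4:Add3,r5:Add1
  c8: CDB Add2=23; issue ADD r2<-Add2  regs: r0:6,r1:3,r2:Add2,r3:2,r4:Add3,r5:Add1
  c9: CDB Add1=10; issue SUB r1<-Add1  regs: r0:6,r1:Add1,r2:Add2,r3:2,r4:Add3,r5:10
  c10: CDB Add2=11; issue MUL r4<-Mul1  regs: r0:6,r1:Add1,r2:11,r3:2,r4:Mul1,r5:10
  c11: CDB Add1=4  regs: r0:6,r1:4,r2:11,r3:2,r4:Mul1,r5:10
  c12: CDB Add3=2  regs: r0:6,r1:4,r2:11,r3:2,r4:Mul1,r5:10
  c13: CDB Mul2=63  regs: r0:6,r1:4,r2:11,r3:2,r4:Mul1,r5:10
  c14: -  regs: r0:6,r1:4,r2:11,r3:2,r4:Mul1,r5:10
  c15: -  regs: r0:6,r1:4,r2:11,r3:2,r4:Mul1,r5:10
  c16: CDB Mul1=40  regs: r0:6,r1:4,r2:11,r3:2,r4:40,r5:10

STATUS = VALUE 40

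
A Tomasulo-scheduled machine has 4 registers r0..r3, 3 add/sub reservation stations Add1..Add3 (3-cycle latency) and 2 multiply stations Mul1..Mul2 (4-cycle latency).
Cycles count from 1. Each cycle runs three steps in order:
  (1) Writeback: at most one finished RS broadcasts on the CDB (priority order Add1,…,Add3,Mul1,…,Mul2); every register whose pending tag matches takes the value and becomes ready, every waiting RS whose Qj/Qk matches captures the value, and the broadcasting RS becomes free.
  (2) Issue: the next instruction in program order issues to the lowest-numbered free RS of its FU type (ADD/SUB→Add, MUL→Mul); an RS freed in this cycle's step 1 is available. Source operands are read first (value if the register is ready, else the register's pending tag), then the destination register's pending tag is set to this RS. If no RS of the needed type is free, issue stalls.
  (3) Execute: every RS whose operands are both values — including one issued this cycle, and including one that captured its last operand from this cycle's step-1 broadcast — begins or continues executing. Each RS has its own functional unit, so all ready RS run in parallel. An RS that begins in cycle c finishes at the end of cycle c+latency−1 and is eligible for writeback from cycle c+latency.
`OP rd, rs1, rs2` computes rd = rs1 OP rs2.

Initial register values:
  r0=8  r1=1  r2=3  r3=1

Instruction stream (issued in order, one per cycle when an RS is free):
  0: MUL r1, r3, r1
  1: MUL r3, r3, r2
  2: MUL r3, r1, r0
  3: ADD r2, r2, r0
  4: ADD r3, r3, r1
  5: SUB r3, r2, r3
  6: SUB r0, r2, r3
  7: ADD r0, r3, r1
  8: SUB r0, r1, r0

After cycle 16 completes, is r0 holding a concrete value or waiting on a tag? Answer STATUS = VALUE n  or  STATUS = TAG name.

c1: issue MUL r1<-Mul1 | r0:8,r1:Mul1,r2:3,r3:1
c2: issue MUL r3<-Mul2 | r0:8,r1:Mul1,r2:3,r3:Mul2
c3: stall | r0:8,r1:Mul1,r2:3,r3:Mul2
c4: stall | r0:8,r1:Mul1,r2:3,r3:Mul2
c5: CDB Mul1=1; issue MUL r3<-Mul1 | r0:8,r1:1,r2:3,r3:Mul1
c6: CDB Mul2=3; issue ADD r2<-Add1 | r0:8,r1:1,r2:Add1,r3:Mul1
c7: issue ADD r3<-Add2 | r0:8,r1:1,r2:Add1,r3:Add2
c8: issue SUB r3<-Add3 | r0:8,r1:1,r2:Add1,r3:Add3
c9: CDB Add1=11; issue SUB r0<-Add1 | r0:Add1,r1:1,r2:11,r3:Add3
c10: CDB Mul1=8; stall | r0:Add1,r1:1,r2:11,r3:Add3
c11: stall | r0:Add1,r1:1,r2:11,r3:Add3
c12: stall | r0:Add1,r1:1,r2:11,r3:Add3
c13: CDB Add2=9; issue ADD r0<-Add2 | r0:Add2,r1:1,r2:11,r3:Add3
c14: stall | r0:Add2,r1:1,r2:11,r3:Add3
c15: stall | r0:Add2,r1:1,r2:11,r3:Add3
c16: CDB Add3=2; issue SUB r0<-Add3 | r0:Add3,r1:1,r2:11,r3:2

STATUS = TAG Add3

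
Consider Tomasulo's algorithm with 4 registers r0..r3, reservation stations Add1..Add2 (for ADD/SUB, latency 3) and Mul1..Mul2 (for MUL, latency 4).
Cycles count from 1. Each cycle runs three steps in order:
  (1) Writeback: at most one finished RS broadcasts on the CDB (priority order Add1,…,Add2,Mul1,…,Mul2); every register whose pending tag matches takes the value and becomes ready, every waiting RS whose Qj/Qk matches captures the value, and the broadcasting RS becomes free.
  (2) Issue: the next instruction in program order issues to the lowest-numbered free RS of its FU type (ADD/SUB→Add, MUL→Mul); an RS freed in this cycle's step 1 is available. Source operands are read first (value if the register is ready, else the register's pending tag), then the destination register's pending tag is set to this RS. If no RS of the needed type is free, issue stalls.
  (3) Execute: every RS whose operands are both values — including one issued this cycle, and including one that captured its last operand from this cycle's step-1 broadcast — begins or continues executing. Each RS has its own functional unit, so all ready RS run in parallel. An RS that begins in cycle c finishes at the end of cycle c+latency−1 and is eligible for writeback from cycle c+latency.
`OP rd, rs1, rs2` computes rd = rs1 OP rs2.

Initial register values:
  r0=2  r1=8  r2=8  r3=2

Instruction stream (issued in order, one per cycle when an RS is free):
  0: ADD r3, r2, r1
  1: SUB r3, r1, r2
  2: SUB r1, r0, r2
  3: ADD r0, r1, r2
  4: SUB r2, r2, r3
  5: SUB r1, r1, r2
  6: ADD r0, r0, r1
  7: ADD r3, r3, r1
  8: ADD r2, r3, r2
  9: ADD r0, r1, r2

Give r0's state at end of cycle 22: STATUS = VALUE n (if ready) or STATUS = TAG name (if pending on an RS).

STATUS = VALUE -20

  c1: issue ADD r3<-Add1  regs: r0:2,r1:8,r2:8,r3:Add1
  c2: issue SUB r3<-Add2  regs: r0:2,r1:8,r2:8,r3:Add2
  c3: stall  regs: r0:2,r1:8,r2:8,r3:Add2
  c4: CDB Add1=16; issue SUB r1<-Add1  regs: r0:2,r1:Add1,r2:8,r3:Add2
  c5: CDB Add2=0; issue ADD r0<-Add2  regs: r0:Add2,r1:Add1,r2:8,r3:0
  c6: stall  regs: r0:Add2,r1:Add1,r2:8,r3:0
  c7: CDB Add1=-6; issue SUB r2<-Add1  regs: r0:Add2,r1:-6,r2:Add1,r3:0
  c8: stall  regs: r0:Add2,r1:-6,r2:Add1,r3:0
  c9: stall  regs: r0:Add2,r1:-6,r2:Add1,r3:0
  c10: CDB Add1=8; issue SUB r1<-Add1  regs: r0:Add2,r1:Add1,r2:8,r3:0
  c11: CDB Add2=2; issue ADD r0<-Add2  regs: r0:Add2,r1:Add1,r2:8,r3:0
  c12: stall  regs: r0:Add2,r1:Add1,r2:8,r3:0
  c13: CDB Add1=-14; issue ADD r3<-Add1  regs: r0:Add2,r1:-14,r2:8,r3:Add1
  c14: stall  regs: r0:Add2,r1:-14,r2:8,r3:Add1
  c15: stall  regs: r0:Add2,r1:-14,r2:8,r3:Add1
  c16: CDB Add1=-14; issue ADD r2<-Add1  regs: r0:Add2,r1:-14,r2:Add1,r3:-14
  c17: CDB Add2=-12; issue ADD r0<-Add2  regs: r0:Add2,r1:-14,r2:Add1,r3:-14
  c18: -  regs: r0:Add2,r1:-14,r2:Add1,r3:-14
  c19: CDB Add1=-6  regs: r0:Add2,r1:-14,r2:-6,r3:-14
  c20: -  regs: r0:Add2,r1:-14,r2:-6,r3:-14
  c21: -  regs: r0:Add2,r1:-14,r2:-6,r3:-14
  c22: CDB Add2=-20  regs: r0:-20,r1:-14,r2:-6,r3:-14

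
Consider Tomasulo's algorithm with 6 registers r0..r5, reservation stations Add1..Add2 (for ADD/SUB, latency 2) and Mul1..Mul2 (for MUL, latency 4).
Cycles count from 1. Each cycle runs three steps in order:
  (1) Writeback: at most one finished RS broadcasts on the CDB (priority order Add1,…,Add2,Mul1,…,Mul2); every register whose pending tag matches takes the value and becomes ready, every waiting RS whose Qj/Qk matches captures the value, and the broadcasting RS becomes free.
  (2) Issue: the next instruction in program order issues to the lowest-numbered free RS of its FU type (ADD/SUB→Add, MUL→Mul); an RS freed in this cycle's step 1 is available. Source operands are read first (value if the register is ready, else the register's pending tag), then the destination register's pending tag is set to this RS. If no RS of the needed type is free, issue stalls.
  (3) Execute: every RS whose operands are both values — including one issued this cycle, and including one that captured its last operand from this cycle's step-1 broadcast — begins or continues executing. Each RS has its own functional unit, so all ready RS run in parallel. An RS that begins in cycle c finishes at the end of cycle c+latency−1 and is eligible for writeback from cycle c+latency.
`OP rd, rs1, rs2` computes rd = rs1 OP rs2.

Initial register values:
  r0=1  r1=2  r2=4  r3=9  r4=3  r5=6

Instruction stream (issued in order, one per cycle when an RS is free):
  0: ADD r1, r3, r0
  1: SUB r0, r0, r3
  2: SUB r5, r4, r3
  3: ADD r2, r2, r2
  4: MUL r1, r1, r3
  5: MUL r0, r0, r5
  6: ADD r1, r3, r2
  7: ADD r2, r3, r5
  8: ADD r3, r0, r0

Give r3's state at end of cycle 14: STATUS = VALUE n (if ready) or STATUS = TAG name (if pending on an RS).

cycle 1: issue ADD r1<-Add1 // r0:1,r1:Add1,r2:4,r3:9,r4:3,r5:6
cycle 2: issue SUB r0<-Add2 // r0:Add2,r1:Add1,r2:4,r3:9,r4:3,r5:6
cycle 3: CDB Add1=10; issue SUB r5<-Add1 // r0:Add2,r1:10,r2:4,r3:9,r4:3,r5:Add1
cycle 4: CDB Add2=-8; issue ADD r2<-Add2 // r0:-8,r1:10,r2:Add2,r3:9,r4:3,r5:Add1
cycle 5: CDB Add1=-6; issue MUL r1<-Mul1 // r0:-8,r1:Mul1,r2:Add2,r3:9,r4:3,r5:-6
cycle 6: CDB Add2=8; issue MUL r0<-Mul2 // r0:Mul2,r1:Mul1,r2:8,r3:9,r4:3,r5:-6
cycle 7: issue ADD r1<-Add1 // r0:Mul2,r1:Add1,r2:8,r3:9,r4:3,r5:-6
cycle 8: issue ADD r2<-Add2 // r0:Mul2,r1:Add1,r2:Add2,r3:9,r4:3,r5:-6
cycle 9: CDB Add1=17; issue ADD r3<-Add1 // r0:Mul2,r1:17,r2:Add2,r3:Add1,r4:3,r5:-6
cycle 10: CDB Add2=3 // r0:Mul2,r1:17,r2:3,r3:Add1,r4:3,r5:-6
cycle 11: CDB Mul1=90 // r0:Mul2,r1:17,r2:3,r3:Add1,r4:3,r5:-6
cycle 12: CDB Mul2=48 // r0:48,r1:17,r2:3,r3:Add1,r4:3,r5:-6
cycle 13: - // r0:48,r1:17,r2:3,r3:Add1,r4:3,r5:-6
cycle 14: CDB Add1=96 // r0:48,r1:17,r2:3,r3:96,r4:3,r5:-6

STATUS = VALUE 96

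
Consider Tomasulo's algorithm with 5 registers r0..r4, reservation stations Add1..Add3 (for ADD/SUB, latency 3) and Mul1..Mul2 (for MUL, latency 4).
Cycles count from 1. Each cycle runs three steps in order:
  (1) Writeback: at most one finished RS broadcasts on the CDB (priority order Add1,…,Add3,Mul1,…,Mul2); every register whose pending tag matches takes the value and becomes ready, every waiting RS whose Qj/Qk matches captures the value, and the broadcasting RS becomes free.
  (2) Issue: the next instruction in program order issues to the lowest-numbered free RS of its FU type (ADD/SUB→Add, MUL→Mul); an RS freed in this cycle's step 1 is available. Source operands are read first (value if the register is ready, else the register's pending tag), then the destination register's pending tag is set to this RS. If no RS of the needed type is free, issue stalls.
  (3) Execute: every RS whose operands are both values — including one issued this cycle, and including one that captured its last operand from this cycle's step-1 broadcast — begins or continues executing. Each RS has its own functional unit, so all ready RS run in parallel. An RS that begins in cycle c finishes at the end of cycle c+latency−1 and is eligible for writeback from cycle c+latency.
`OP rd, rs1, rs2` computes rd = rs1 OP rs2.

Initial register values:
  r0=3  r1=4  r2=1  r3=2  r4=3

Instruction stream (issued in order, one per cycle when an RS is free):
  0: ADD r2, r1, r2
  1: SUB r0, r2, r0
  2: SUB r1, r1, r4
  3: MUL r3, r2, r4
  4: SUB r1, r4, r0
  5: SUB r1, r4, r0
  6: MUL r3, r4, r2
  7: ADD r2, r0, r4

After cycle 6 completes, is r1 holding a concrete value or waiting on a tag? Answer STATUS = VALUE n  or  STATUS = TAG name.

  c1: issue ADD r2<-Add1  regs: r0:3,r1:4,r2:Add1,r3:2,r4:3
  c2: issue SUB r0<-Add2  regs: r0:Add2,r1:4,r2:Add1,r3:2,r4:3
  c3: issue SUB r1<-Add3  regs: r0:Add2,r1:Add3,r2:Add1,r3:2,r4:3
  c4: CDB Add1=5; issue MUL r3<-Mul1  regs: r0:Add2,r1:Add3,r2:5,r3:Mul1,r4:3
  c5: issue SUB r1<-Add1  regs: r0:Add2,r1:Add1,r2:5,r3:Mul1,r4:3
  c6: CDB Add3=1; issue SUB r1<-Add3  regs: r0:Add2,r1:Add3,r2:5,r3:Mul1,r4:3

STATUS = TAG Add3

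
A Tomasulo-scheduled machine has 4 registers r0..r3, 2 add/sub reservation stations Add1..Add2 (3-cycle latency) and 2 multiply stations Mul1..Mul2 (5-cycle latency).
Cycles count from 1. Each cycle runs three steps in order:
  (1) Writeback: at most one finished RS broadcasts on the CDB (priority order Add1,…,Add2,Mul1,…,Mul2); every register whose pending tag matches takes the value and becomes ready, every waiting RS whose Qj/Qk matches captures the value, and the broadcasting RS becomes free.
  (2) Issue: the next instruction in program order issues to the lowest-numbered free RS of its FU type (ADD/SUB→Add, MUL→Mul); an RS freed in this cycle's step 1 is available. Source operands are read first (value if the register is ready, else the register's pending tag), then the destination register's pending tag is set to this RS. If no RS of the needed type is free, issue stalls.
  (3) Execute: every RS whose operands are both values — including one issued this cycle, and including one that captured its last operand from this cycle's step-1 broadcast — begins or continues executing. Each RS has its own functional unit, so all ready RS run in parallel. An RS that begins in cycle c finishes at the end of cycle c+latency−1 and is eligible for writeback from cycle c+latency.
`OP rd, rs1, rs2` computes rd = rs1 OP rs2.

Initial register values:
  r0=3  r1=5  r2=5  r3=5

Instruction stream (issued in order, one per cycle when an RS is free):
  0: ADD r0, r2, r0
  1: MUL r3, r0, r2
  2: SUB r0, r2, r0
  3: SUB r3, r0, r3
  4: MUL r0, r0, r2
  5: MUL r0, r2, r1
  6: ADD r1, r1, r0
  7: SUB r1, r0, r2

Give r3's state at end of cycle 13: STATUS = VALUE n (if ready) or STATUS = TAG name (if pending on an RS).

STATUS = VALUE -43

  c1: issue ADD r0<-Add1  regs: r0:Add1,r1:5,r2:5,r3:5
  c2: issue MUL r3<-Mul1  regs: r0:Add1,r1:5,r2:5,r3:Mul1
  c3: issue SUB r0<-Add2  regs: r0:Add2,r1:5,r2:5,r3:Mul1
  c4: CDB Add1=8; issue SUB r3<-Add1  regs: r0:Add2,r1:5,r2:5,r3:Add1
  c5: issue MUL r0<-Mul2  regs: r0:Mul2,r1:5,r2:5,r3:Add1
  c6: stall  regs: r0:Mul2,r1:5,r2:5,r3:Add1
  c7: CDB Add2=-3; stall  regs: r0:Mul2,r1:5,r2:5,r3:Add1
  c8: stall  regs: r0:Mul2,r1:5,r2:5,r3:Add1
  c9: CDB Mul1=40; issue MUL r0<-Mul1  regs: r0:Mul1,r1:5,r2:5,r3:Add1
  c10: issue ADD r1<-Add2  regs: r0:Mul1,r1:Add2,r2:5,r3:Add1
  c11: stall  regs: r0:Mul1,r1:Add2,r2:5,r3:Add1
  c12: CDB Add1=-43; issue SUB r1<-Add1  regs: r0:Mul1,r1:Add1,r2:5,r3:-43
  c13: CDB Mul2=-15  regs: r0:Mul1,r1:Add1,r2:5,r3:-43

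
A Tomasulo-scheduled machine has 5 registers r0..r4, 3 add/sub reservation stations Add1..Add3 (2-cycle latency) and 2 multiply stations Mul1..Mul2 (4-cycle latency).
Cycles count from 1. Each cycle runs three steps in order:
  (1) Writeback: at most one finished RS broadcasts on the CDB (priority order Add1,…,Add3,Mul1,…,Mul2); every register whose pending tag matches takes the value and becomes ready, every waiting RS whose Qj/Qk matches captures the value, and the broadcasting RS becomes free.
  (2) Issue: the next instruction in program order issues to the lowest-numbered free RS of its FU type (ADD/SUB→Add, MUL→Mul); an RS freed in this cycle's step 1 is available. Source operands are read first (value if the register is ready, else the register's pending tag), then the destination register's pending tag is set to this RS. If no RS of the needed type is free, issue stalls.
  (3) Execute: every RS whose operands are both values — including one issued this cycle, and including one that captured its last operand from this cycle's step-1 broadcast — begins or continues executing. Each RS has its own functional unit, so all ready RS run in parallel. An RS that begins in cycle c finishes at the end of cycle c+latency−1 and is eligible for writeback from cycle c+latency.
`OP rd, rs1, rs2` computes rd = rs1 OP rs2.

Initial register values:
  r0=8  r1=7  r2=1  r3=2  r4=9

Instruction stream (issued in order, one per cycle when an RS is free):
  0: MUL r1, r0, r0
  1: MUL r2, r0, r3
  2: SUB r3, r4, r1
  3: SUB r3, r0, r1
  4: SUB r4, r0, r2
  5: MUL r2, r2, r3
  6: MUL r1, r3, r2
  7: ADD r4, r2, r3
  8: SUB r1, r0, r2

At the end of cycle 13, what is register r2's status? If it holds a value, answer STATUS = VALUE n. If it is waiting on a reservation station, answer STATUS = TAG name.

c1: issue MUL r1<-Mul1 | r0:8,r1:Mul1,r2:1,r3:2,r4:9
c2: issue MUL r2<-Mul2 | r0:8,r1:Mul1,r2:Mul2,r3:2,r4:9
c3: issue SUB r3<-Add1 | r0:8,r1:Mul1,r2:Mul2,r3:Add1,r4:9
c4: issue SUB r3<-Add2 | r0:8,r1:Mul1,r2:Mul2,r3:Add2,r4:9
c5: CDB Mul1=64; issue SUB r4<-Add3 | r0:8,r1:64,r2:Mul2,r3:Add2,r4:Add3
c6: CDB Mul2=16; issue MUL r2<-Mul1 | r0:8,r1:64,r2:Mul1,r3:Add2,r4:Add3
c7: CDB Add1=-55; issue MUL r1<-Mul2 | r0:8,r1:Mul2,r2:Mul1,r3:Add2,r4:Add3
c8: CDB Add2=-56; issue ADD r4<-Add1 | r0:8,r1:Mul2,r2:Mul1,r3:-56,r4:Add1
c9: CDB Add3=-8; issue SUB r1<-Add2 | r0:8,r1:Add2,r2:Mul1,r3:-56,r4:Add1
c10: - | r0:8,r1:Add2,r2:Mul1,r3:-56,r4:Add1
c11: - | r0:8,r1:Add2,r2:Mul1,r3:-56,r4:Add1
c12: CDB Mul1=-896 | r0:8,r1:Add2,r2:-896,r3:-56,r4:Add1
c13: - | r0:8,r1:Add2,r2:-896,r3:-56,r4:Add1

STATUS = VALUE -896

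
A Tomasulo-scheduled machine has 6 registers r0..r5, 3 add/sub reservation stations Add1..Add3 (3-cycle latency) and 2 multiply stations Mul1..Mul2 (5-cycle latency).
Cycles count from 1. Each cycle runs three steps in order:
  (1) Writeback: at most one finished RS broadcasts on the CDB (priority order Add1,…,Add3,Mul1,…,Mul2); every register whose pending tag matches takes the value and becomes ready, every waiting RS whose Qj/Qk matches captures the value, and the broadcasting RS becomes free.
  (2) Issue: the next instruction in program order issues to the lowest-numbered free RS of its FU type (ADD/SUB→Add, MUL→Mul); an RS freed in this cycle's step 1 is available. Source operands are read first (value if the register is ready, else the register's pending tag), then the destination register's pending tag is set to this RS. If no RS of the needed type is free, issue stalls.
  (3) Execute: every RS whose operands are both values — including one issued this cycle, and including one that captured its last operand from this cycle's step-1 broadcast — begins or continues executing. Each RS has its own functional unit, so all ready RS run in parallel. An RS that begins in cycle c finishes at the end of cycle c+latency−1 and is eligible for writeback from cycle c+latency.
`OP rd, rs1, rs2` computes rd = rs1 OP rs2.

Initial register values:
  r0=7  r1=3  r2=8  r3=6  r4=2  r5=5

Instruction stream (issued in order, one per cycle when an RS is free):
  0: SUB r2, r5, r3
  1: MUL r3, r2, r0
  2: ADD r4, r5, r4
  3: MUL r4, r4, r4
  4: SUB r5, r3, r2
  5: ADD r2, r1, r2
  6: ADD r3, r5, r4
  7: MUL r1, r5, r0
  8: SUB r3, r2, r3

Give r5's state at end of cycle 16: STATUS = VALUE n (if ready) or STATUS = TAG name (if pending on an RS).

cycle 1: issue SUB r2<-Add1 // r0:7,r1:3,r2:Add1,r3:6,r4:2,r5:5
cycle 2: issue MUL r3<-Mul1 // r0:7,r1:3,r2:Add1,r3:Mul1,r4:2,r5:5
cycle 3: issue ADD r4<-Add2 // r0:7,r1:3,r2:Add1,r3:Mul1,r4:Add2,r5:5
cycle 4: CDB Add1=-1; issue MUL r4<-Mul2 // r0:7,r1:3,r2:-1,r3:Mul1,r4:Mul2,r5:5
cycle 5: issue SUB r5<-Add1 // r0:7,r1:3,r2:-1,r3:Mul1,r4:Mul2,r5:Add1
cycle 6: CDB Add2=7; issue ADD r2<-Add2 // r0:7,r1:3,r2:Add2,r3:Mul1,r4:Mul2,r5:Add1
cycle 7: issue ADD r3<-Add3 // r0:7,r1:3,r2:Add2,r3:Add3,r4:Mul2,r5:Add1
cycle 8: stall // r0:7,r1:3,r2:Add2,r3:Add3,r4:Mul2,r5:Add1
cycle 9: CDB Add2=2; stall // r0:7,r1:3,r2:2,r3:Add3,r4:Mul2,r5:Add1
cycle 10: CDB Mul1=-7; issue MUL r1<-Mul1 // r0:7,r1:Mul1,r2:2,r3:Add3,r4:Mul2,r5:Add1
cycle 11: CDB Mul2=49; issue SUB r3<-Add2 // r0:7,r1:Mul1,r2:2,r3:Add2,r4:49,r5:Add1
cycle 12: - // r0:7,r1:Mul1,r2:2,r3:Add2,r4:49,r5:Add1
cycle 13: CDB Add1=-6 // r0:7,r1:Mul1,r2:2,r3:Add2,r4:49,r5:-6
cycle 14: - // r0:7,r1:Mul1,r2:2,r3:Add2,r4:49,r5:-6
cycle 15: - // r0:7,r1:Mul1,r2:2,r3:Add2,r4:49,r5:-6
cycle 16: CDB Add3=43 // r0:7,r1:Mul1,r2:2,r3:Add2,r4:49,r5:-6

STATUS = VALUE -6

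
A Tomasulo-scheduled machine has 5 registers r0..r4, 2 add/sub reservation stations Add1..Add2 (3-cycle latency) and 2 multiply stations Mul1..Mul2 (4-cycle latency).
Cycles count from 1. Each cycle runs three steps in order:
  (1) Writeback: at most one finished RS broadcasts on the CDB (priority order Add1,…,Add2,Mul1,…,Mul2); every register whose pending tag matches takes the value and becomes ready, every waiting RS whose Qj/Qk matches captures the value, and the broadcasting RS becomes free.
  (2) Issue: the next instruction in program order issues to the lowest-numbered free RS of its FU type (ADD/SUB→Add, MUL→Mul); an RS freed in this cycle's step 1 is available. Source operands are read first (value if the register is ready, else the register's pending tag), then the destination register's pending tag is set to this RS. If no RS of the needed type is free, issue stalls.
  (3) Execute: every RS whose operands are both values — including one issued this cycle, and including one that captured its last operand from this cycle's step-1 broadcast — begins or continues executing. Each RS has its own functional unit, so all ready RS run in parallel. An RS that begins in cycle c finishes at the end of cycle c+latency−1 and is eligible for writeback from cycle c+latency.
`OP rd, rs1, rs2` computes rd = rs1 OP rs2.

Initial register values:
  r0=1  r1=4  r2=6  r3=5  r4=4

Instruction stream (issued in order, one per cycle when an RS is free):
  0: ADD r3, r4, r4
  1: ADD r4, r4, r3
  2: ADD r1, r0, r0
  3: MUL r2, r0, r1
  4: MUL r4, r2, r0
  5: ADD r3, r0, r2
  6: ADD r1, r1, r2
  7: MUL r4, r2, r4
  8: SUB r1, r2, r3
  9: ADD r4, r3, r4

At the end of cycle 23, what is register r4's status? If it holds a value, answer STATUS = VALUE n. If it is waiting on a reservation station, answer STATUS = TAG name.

STATUS = VALUE 7

  c1: issue ADD r3<-Add1  regs: r0:1,r1:4,r2:6,r3:Add1,r4:4
  c2: issue ADD r4<-Add2  regs: r0:1,r1:4,r2:6,r3:Add1,r4:Add2
  c3: stall  regs: r0:1,r1:4,r2:6,r3:Add1,r4:Add2
  c4: CDB Add1=8; issue ADD r1<-Add1  regs: r0:1,r1:Add1,r2:6,r3:8,r4:Add2
  c5: issue MUL r2<-Mul1  regs: r0:1,r1:Add1,r2:Mul1,r3:8,r4:Add2
  c6: issue MUL r4<-Mul2  regs: r0:1,r1:Add1,r2:Mul1,r3:8,r4:Mul2
  c7: CDB Add1=2; issue ADD r3<-Add1  regs: r0:1,r1:2,r2:Mul1,r3:Add1,r4:Mul2
  c8: CDB Add2=12; issue ADD r1<-Add2  regs: r0:1,r1:Add2,r2:Mul1,r3:Add1,r4:Mul2
  c9: stall  regs: r0:1,r1:Add2,r2:Mul1,r3:Add1,r4:Mul2
  c10: stall  regs: r0:1,r1:Add2,r2:Mul1,r3:Add1,r4:Mul2
  c11: CDB Mul1=2; issue MUL r4<-Mul1  regs: r0:1,r1:Add2,r2:2,r3:Add1,r4:Mul1
  c12: stall  regs: r0:1,r1:Add2,r2:2,r3:Add1,r4:Mul1
  c13: stall  regs: r0:1,r1:Add2,r2:2,r3:Add1,r4:Mul1
  c14: CDB Add1=3; issue SUB r1<-Add1  regs: r0:1,r1:Add1,r2:2,r3:3,r4:Mul1
  c15: CDB Add2=4; issue ADD r4<-Add2  regs: r0:1,r1:Add1,r2:2,r3:3,r4:Add2
  c16: CDB Mul2=2  regs: r0:1,r1:Add1,r2:2,r3:3,r4:Add2
  c17: CDB Add1=-1  regs: r0:1,r1:-1,r2:2,r3:3,r4:Add2
  c18: -  regs: r0:1,r1:-1,r2:2,r3:3,r4:Add2
  c19: -  regs: r0:1,r1:-1,r2:2,r3:3,r4:Add2
  c20: CDB Mul1=4  regs: r0:1,r1:-1,r2:2,r3:3,r4:Add2
  c21: -  regs: r0:1,r1:-1,r2:2,r3:3,r4:Add2
  c22: -  regs: r0:1,r1:-1,r2:2,r3:3,r4:Add2
  c23: CDB Add2=7  regs: r0:1,r1:-1,r2:2,r3:3,r4:7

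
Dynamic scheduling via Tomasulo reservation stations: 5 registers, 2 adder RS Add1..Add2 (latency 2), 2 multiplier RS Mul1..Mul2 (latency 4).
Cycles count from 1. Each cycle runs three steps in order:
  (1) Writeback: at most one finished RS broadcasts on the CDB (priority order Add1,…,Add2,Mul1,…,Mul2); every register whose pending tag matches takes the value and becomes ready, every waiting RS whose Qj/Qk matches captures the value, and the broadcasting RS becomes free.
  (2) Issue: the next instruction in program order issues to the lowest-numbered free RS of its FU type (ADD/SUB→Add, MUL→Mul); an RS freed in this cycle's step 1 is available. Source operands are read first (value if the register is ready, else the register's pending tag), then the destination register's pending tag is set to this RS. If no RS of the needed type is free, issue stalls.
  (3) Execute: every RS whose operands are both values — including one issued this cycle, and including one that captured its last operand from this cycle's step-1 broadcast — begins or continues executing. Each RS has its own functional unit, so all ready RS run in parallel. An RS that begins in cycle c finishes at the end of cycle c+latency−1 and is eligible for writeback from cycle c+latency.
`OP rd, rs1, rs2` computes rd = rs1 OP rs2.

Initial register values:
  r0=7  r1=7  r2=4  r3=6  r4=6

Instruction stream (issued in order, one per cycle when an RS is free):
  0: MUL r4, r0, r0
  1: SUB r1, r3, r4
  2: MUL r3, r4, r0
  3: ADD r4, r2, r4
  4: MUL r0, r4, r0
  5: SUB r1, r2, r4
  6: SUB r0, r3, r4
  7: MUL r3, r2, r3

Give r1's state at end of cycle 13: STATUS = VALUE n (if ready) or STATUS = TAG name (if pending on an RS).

STATUS = VALUE -49

cycle 1: issue MUL r4<-Mul1 // r0:7,r1:7,r2:4,r3:6,r4:Mul1
cycle 2: issue SUB r1<-Add1 // r0:7,r1:Add1,r2:4,r3:6,r4:Mul1
cycle 3: issue MUL r3<-Mul2 // r0:7,r1:Add1,r2:4,r3:Mul2,r4:Mul1
cycle 4: issue ADD r4<-Add2 // r0:7,r1:Add1,r2:4,r3:Mul2,r4:Add2
cycle 5: CDB Mul1=49; issue MUL r0<-Mul1 // r0:Mul1,r1:Add1,r2:4,r3:Mul2,r4:Add2
cycle 6: stall // r0:Mul1,r1:Add1,r2:4,r3:Mul2,r4:Add2
cycle 7: CDB Add1=-43; issue SUB r1<-Add1 // r0:Mul1,r1:Add1,r2:4,r3:Mul2,r4:Add2
cycle 8: CDB Add2=53; issue SUB r0<-Add2 // r0:Add2,r1:Add1,r2:4,r3:Mul2,r4:53
cycle 9: CDB Mul2=343; issue MUL r3<-Mul2 // r0:Add2,r1:Add1,r2:4,r3:Mul2,r4:53
cycle 10: CDB Add1=-49 // r0:Add2,r1:-49,r2:4,r3:Mul2,r4:53
cycle 11: CDB Add2=290 // r0:290,r1:-49,r2:4,r3:Mul2,r4:53
cycle 12: CDB Mul1=371 // r0:290,r1:-49,r2:4,r3:Mul2,r4:53
cycle 13: CDB Mul2=1372 // r0:290,r1:-49,r2:4,r3:1372,r4:53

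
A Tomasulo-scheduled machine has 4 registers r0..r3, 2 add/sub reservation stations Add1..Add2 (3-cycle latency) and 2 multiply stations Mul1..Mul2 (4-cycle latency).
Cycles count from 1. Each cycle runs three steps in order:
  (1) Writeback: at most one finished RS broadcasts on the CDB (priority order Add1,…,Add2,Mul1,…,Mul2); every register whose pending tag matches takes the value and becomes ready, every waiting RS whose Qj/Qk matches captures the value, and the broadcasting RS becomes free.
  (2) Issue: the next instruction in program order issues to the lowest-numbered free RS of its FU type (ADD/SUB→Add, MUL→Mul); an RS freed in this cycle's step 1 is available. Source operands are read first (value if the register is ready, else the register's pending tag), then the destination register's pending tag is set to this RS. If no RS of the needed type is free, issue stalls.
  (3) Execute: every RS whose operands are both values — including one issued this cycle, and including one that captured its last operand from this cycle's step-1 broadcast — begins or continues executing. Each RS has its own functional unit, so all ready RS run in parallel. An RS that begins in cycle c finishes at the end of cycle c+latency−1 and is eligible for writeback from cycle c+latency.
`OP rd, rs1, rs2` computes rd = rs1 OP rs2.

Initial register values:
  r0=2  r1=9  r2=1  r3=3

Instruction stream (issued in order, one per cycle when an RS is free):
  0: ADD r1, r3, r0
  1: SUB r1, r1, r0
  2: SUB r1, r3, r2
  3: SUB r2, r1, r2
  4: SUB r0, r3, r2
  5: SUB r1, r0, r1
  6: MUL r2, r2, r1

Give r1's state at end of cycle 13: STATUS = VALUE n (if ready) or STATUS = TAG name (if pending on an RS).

STATUS = TAG Add1

c1: issue ADD r1<-Add1 | r0:2,r1:Add1,r2:1,r3:3
c2: issue SUB r1<-Add2 | r0:2,r1:Add2,r2:1,r3:3
c3: stall | r0:2,r1:Add2,r2:1,r3:3
c4: CDB Add1=5; issue SUB r1<-Add1 | r0:2,r1:Add1,r2:1,r3:3
c5: stall | r0:2,r1:Add1,r2:1,r3:3
c6: stall | r0:2,r1:Add1,r2:1,r3:3
c7: CDB Add1=2; issue SUB r2<-Add1 | r0:2,r1:2,r2:Add1,r3:3
c8: CDB Add2=3; issue SUB r0<-Add2 | r0:Add2,r1:2,r2:Add1,r3:3
c9: stall | r0:Add2,r1:2,r2:Add1,r3:3
c10: CDB Add1=1; issue SUB r1<-Add1 | r0:Add2,r1:Add1,r2:1,r3:3
c11: issue MUL r2<-Mul1 | r0:Add2,r1:Add1,r2:Mul1,r3:3
c12: - | r0:Add2,r1:Add1,r2:Mul1,r3:3
c13: CDB Add2=2 | r0:2,r1:Add1,r2:Mul1,r3:3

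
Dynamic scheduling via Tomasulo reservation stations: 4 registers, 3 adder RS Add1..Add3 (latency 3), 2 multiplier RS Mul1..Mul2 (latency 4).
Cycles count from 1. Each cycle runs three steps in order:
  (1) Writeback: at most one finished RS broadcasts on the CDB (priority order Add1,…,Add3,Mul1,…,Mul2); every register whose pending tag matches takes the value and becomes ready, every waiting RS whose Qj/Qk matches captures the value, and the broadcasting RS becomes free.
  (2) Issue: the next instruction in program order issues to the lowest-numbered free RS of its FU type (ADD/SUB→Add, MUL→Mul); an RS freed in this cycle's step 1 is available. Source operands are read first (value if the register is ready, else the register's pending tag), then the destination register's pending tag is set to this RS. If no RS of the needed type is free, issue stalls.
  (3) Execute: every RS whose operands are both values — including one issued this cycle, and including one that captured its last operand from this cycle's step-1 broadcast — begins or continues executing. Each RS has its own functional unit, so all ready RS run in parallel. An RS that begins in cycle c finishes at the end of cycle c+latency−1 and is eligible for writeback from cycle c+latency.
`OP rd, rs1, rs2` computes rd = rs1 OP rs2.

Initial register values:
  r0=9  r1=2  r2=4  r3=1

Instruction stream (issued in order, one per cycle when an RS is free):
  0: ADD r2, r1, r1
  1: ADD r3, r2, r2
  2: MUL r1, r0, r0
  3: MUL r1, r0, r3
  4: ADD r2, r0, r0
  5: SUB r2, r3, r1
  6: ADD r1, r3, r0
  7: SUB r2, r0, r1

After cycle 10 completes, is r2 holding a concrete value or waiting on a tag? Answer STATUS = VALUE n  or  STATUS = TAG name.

STATUS = TAG Add1

c1: issue ADD r2<-Add1 | r0:9,r1:2,r2:Add1,r3:1
c2: issue ADD r3<-Add2 | r0:9,r1:2,r2:Add1,r3:Add2
c3: issue MUL r1<-Mul1 | r0:9,r1:Mul1,r2:Add1,r3:Add2
c4: CDB Add1=4; issue MUL r1<-Mul2 | r0:9,r1:Mul2,r2:4,r3:Add2
c5: issue ADD r2<-Add1 | r0:9,r1:Mul2,r2:Add1,r3:Add2
c6: issue SUB r2<-Add3 | r0:9,r1:Mul2,r2:Add3,r3:Add2
c7: CDB Add2=8; issue ADD r1<-Add2 | r0:9,r1:Add2,r2:Add3,r3:8
c8: CDB Add1=18; issue SUB r2<-Add1 | r0:9,r1:Add2,r2:Add1,r3:8
c9: CDB Mul1=81 | r0:9,r1:Add2,r2:Add1,r3:8
c10: CDB Add2=17 | r0:9,r1:17,r2:Add1,r3:8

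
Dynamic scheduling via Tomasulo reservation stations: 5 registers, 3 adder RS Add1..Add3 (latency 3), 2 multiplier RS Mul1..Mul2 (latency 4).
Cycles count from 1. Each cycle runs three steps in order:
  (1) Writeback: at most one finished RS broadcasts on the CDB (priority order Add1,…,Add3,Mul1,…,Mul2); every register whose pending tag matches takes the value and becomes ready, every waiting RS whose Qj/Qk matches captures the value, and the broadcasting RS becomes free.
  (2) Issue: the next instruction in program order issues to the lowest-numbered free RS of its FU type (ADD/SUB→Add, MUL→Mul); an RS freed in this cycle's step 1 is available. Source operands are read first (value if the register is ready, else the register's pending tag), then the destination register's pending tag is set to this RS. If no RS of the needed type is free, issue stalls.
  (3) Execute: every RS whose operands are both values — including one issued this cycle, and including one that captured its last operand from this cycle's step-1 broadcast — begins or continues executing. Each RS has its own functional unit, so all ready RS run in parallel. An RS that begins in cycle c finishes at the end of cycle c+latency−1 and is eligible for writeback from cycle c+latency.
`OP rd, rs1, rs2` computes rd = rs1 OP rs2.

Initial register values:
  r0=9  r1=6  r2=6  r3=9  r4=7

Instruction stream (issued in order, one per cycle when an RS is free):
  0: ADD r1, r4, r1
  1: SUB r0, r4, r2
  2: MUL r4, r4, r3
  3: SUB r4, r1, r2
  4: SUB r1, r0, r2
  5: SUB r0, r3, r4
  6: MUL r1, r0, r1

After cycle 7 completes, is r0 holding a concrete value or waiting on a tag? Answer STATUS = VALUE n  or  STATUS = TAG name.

STATUS = TAG Add3

  c1: issue ADD r1<-Add1  regs: r0:9,r1:Add1,r2:6,r3:9,r4:7
  c2: issue SUB r0<-Add2  regs: r0:Add2,r1:Add1,r2:6,r3:9,r4:7
  c3: issue MUL r4<-Mul1  regs: r0:Add2,r1:Add1,r2:6,r3:9,r4:Mul1
  c4: CDB Add1=13; issue SUB r4<-Add1  regs: r0:Add2,r1:13,r2:6,r3:9,r4:Add1
  c5: CDB Add2=1; issue SUB r1<-Add2  regs: r0:1,r1:Add2,r2:6,r3:9,r4:Add1
  c6: issue SUB r0<-Add3  regs: r0:Add3,r1:Add2,r2:6,r3:9,r4:Add1
  c7: CDB Add1=7; issue MUL r1<-Mul2  regs: r0:Add3,r1:Mul2,r2:6,r3:9,r4:7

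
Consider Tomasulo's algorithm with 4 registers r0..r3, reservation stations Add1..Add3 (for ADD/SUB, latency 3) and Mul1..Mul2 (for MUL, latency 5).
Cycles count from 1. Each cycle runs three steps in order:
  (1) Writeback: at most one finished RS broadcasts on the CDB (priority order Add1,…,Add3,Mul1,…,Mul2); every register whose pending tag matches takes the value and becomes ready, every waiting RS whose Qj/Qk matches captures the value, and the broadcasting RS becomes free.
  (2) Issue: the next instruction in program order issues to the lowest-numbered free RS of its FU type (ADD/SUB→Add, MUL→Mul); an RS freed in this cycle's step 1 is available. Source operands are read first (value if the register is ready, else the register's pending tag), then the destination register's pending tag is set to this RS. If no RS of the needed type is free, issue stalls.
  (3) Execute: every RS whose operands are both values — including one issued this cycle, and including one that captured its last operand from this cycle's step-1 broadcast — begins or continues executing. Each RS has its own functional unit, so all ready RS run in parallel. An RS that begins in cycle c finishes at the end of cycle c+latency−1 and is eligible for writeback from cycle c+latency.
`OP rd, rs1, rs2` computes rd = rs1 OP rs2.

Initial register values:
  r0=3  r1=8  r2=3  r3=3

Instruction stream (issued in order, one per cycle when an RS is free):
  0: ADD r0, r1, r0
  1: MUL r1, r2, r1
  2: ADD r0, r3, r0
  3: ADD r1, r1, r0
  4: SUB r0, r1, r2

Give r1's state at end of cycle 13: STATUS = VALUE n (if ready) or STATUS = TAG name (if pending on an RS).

c1: issue ADD r0<-Add1 | r0:Add1,r1:8,r2:3,r3:3
c2: issue MUL r1<-Mul1 | r0:Add1,r1:Mul1,r2:3,r3:3
c3: issue ADD r0<-Add2 | r0:Add2,r1:Mul1,r2:3,r3:3
c4: CDB Add1=11; issue ADD r1<-Add1 | r0:Add2,r1:Add1,r2:3,r3:3
c5: issue SUB r0<-Add3 | r0:Add3,r1:Add1,r2:3,r3:3
c6: - | r0:Add3,r1:Add1,r2:3,r3:3
c7: CDB Add2=14 | r0:Add3,r1:Add1,r2:3,r3:3
c8: CDB Mul1=24 | r0:Add3,r1:Add1,r2:3,r3:3
c9: - | r0:Add3,r1:Add1,r2:3,r3:3
c10: - | r0:Add3,r1:Add1,r2:3,r3:3
c11: CDB Add1=38 | r0:Add3,r1:38,r2:3,r3:3
c12: - | r0:Add3,r1:38,r2:3,r3:3
c13: - | r0:Add3,r1:38,r2:3,r3:3

STATUS = VALUE 38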